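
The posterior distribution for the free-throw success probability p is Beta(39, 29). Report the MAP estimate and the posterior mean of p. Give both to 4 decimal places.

Mode = (39−1)/(39+29−2) = 38/66 = 0.5758.
Mean = 39/(39+29) = 39/68 = 0.5735.

p_MAP = 0.5758, E[p|data] = 0.5735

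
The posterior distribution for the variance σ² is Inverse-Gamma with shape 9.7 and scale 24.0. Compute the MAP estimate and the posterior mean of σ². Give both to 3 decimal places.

MAP: 2.243. Posterior mean: 2.759.

Mode = β/(α+1) = 24.0/10.7 = 2.243.
Mean = β/(α−1) = 24.0/8.7 = 2.759.
The posterior is right-skewed, so the mean exceeds the mode.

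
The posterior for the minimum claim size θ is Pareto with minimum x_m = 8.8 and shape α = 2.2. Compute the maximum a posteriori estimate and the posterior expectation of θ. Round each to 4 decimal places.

The Pareto density is strictly decreasing on [x_m, ∞), so the mode is x_m = 8.8000.
Mean = α·x_m/(α−1) = 2.2·8.8/1.2 = 16.1333.
Mean > mode: the posterior has a right tail.

MAP: 8.8000. Posterior mean: 16.1333.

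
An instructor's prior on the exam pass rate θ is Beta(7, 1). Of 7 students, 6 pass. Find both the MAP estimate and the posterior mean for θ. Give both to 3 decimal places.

Posterior: Beta(7+6, 1+1) = Beta(13, 2).
Mode = (13−1)/(13+2−2) = 12/13 = 0.923.
Mean = 13/(13+2) = 13/15 = 0.867.

MAP estimate = 0.923, posterior mean = 0.867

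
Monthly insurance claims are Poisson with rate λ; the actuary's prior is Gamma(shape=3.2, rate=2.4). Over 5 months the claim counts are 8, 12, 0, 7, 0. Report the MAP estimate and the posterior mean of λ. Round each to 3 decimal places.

Σ counts = 27. Posterior: Gamma(shape = 3.2+27 = 30.2, rate = 2.4+5 = 7.4).
Mode = (α−1)/β = 29.2/7.4 = 3.946.
Mean = α/β = 30.2/7.4 = 4.081.

MAP = 3.946; posterior mean = 4.081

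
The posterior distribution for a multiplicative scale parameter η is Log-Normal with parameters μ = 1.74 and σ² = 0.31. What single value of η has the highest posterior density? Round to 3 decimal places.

Mode = exp(μ − σ²) = exp(1.43) = 4.179.
Mean = exp(μ + σ²/2) = exp(1.895) = 6.653.
This is the posterior mode — the MAP estimate.

4.179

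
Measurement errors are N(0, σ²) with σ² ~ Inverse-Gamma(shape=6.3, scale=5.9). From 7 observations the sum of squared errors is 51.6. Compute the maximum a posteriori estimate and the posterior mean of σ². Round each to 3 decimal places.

σ²_MAP = 2.935, E[σ²|data] = 3.602

Posterior: Inverse-Gamma(shape = 6.3+7/2 = 9.8, scale = 5.9+51.6/2 = 31.7).
Mode = β/(α+1) = 31.7/10.8 = 2.935.
Mean = β/(α−1) = 31.7/8.8 = 3.602.
Mean > mode: the posterior has a right tail.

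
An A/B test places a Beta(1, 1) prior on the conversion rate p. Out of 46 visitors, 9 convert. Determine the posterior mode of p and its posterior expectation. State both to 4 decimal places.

posterior mode = 0.1957, posterior expectation = 0.2083

Posterior: Beta(1+9, 1+37) = Beta(10, 38).
Mode = (10−1)/(10+38−2) = 9/46 = 0.1957.
With a flat prior the MAP equals the MLE, 9/46.
Mean = 10/(10+38) = 10/48 = 0.2083.
Right-skewed posterior ⇒ mode < mean.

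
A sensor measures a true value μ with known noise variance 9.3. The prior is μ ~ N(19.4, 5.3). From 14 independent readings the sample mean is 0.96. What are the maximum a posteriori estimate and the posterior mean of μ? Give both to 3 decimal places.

Posterior for μ is Normal. Precision-weighted mean: (1/5.3·19.4 + 14/9.3·0.96) / (1/5.3 + 14/9.3) = 3.014.
A Normal posterior is symmetric, so mode = mean.

MAP: 3.014. Posterior mean: 3.014.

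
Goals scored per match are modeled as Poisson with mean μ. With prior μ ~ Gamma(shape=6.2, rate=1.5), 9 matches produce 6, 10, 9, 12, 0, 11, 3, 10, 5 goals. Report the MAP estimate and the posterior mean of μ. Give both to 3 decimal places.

μ_MAP = 6.781, E[μ|data] = 6.876

Σ counts = 66. Posterior: Gamma(shape = 6.2+66 = 72.2, rate = 1.5+9 = 10.5).
Mode = (α−1)/β = 71.2/10.5 = 6.781.
Mean = α/β = 72.2/10.5 = 6.876.
The posterior is right-skewed, so the mean exceeds the mode.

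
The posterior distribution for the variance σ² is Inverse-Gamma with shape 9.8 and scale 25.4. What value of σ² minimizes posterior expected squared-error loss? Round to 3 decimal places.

Mode = β/(α+1) = 25.4/10.8 = 2.352.
Mean = β/(α−1) = 25.4/8.8 = 2.886.
Squared-error loss ⇒ the optimal estimator is the posterior mean.

2.886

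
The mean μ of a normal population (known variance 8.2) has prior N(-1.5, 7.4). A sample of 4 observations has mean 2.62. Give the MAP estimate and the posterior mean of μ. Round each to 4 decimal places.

MAP = 1.7262; posterior mean = 1.7262

Posterior for μ is Normal. Precision-weighted mean: (1/7.4·-1.5 + 4/8.2·2.62) / (1/7.4 + 4/8.2) = 1.7262.
A Normal posterior is symmetric, so mode = mean.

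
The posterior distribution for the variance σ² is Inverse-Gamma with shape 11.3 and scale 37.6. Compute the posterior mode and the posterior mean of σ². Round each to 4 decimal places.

Mode = β/(α+1) = 37.6/12.3 = 3.0569.
Mean = β/(α−1) = 37.6/10.3 = 3.6505.

MAP: 3.0569. Posterior mean: 3.6505.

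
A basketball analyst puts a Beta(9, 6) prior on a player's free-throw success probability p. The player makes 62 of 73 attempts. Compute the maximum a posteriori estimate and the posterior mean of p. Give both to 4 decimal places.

MAP = 0.8140; posterior mean = 0.8068

Posterior: Beta(9+62, 6+11) = Beta(71, 17).
Mode = (71−1)/(71+17−2) = 70/86 = 0.8140.
Mean = 71/(71+17) = 71/88 = 0.8068.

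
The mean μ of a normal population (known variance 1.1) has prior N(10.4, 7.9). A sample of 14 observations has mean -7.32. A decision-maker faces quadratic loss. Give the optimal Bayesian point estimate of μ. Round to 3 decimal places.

-7.145

Posterior for μ is Normal. Precision-weighted mean: (1/7.9·10.4 + 14/1.1·-7.32) / (1/7.9 + 14/1.1) = -7.145.
A Normal posterior is symmetric, so mode = mean.
Quadratic loss ⇒ the optimal estimator is the posterior mean.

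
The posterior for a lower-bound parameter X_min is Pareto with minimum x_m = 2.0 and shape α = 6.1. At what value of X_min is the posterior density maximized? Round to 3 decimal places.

2.000

The Pareto density is strictly decreasing on [x_m, ∞), so the mode is x_m = 2.000.
Mean = α·x_m/(α−1) = 6.1·2.0/5.1 = 2.392.
This is the posterior mode — the MAP estimate.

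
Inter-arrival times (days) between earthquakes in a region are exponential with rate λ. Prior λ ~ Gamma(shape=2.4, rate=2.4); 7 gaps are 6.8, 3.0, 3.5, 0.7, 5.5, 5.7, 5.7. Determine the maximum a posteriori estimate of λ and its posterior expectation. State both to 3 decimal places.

Σ times = 30.9. Posterior: Gamma(shape = 2.4+7 = 9.4, rate = 2.4+30.9 = 33.3).
Mode = (α−1)/β = 8.4/33.3 = 0.252.
Mean = α/β = 9.4/33.3 = 0.282.
The posterior is right-skewed, so the mean exceeds the mode.

MAP = 0.252, posterior mean = 0.282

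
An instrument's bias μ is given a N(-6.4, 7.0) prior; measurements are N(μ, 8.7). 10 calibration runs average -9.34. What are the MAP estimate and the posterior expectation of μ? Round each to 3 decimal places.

Posterior for μ is Normal. Precision-weighted mean: (1/7.0·-6.4 + 10/8.7·-9.34) / (1/7.0 + 10/8.7) = -9.015.
A Normal posterior is symmetric, so mode = mean.

μ_MAP = -9.015, E[μ|data] = -9.015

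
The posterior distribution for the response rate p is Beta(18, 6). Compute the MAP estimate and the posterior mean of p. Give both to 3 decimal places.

MAP estimate = 0.773, posterior mean = 0.750

Mode = (18−1)/(18+6−2) = 17/22 = 0.773.
Mean = 18/(18+6) = 18/24 = 0.750.
The posterior is left-skewed, so the mode exceeds the mean.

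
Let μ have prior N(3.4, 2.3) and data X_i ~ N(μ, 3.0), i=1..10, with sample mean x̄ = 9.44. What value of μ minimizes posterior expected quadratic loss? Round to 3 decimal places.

8.743

Posterior for μ is Normal. Precision-weighted mean: (1/2.3·3.4 + 10/3.0·9.44) / (1/2.3 + 10/3.0) = 8.743.
A Normal posterior is symmetric, so mode = mean.
Quadratic loss ⇒ the optimal estimator is the posterior mean.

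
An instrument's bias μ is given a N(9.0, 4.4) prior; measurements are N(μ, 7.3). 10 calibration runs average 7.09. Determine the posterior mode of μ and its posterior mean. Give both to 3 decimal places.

MAP = 7.362; posterior mean = 7.362

Posterior for μ is Normal. Precision-weighted mean: (1/4.4·9.0 + 10/7.3·7.09) / (1/4.4 + 10/7.3) = 7.362.
A Normal posterior is symmetric, so mode = mean.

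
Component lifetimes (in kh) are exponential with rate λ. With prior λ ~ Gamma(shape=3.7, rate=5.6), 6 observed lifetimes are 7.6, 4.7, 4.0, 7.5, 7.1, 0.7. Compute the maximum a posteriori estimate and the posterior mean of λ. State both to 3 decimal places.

Σ times = 31.6. Posterior: Gamma(shape = 3.7+6 = 9.7, rate = 5.6+31.6 = 37.2).
Mode = (α−1)/β = 8.7/37.2 = 0.234.
Mean = α/β = 9.7/37.2 = 0.261.
Mean > mode: the posterior has a right tail.

λ_MAP = 0.234, E[λ|data] = 0.261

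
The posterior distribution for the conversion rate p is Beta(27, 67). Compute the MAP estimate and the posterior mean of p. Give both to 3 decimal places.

MAP estimate = 0.283, posterior mean = 0.287

Mode = (27−1)/(27+67−2) = 26/92 = 0.283.
Mean = 27/(27+67) = 27/94 = 0.287.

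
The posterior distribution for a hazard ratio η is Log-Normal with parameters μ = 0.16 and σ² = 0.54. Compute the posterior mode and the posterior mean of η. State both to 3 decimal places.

η_MAP = 0.684, E[η|data] = 1.537

Mode = exp(μ − σ²) = exp(-0.38) = 0.684.
Mean = exp(μ + σ²/2) = exp(0.430) = 1.537.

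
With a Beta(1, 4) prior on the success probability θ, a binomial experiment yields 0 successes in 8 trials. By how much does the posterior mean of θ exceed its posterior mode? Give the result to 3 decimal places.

0.077

Posterior: Beta(1+0, 4+8) = Beta(1, 12).
Since α = 1 ≤ 1 and β > 1, the Beta density is monotone decreasing on [0,1]; the mode is at 0.
Mean = 1/(1+12) = 0.077.
Difference = 0.077 − 0.000 = 0.077.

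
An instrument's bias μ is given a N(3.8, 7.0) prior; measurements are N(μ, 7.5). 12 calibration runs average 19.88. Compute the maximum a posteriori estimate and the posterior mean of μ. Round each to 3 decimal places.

MAP = 18.562; posterior mean = 18.562

Posterior for μ is Normal. Precision-weighted mean: (1/7.0·3.8 + 12/7.5·19.88) / (1/7.0 + 12/7.5) = 18.562.
A Normal posterior is symmetric, so mode = mean.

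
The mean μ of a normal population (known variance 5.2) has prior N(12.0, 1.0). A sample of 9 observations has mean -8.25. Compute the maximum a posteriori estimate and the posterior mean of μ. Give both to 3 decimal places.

Posterior for μ is Normal. Precision-weighted mean: (1/1.0·12.0 + 9/5.2·-8.25) / (1/1.0 + 9/5.2) = -0.835.
A Normal posterior is symmetric, so mode = mean.

MAP = -0.835; posterior mean = -0.835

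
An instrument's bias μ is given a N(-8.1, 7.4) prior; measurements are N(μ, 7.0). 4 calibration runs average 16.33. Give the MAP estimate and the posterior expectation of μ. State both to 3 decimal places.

Posterior for μ is Normal. Precision-weighted mean: (1/7.4·-8.1 + 4/7.0·16.33) / (1/7.4 + 4/7.0) = 11.658.
A Normal posterior is symmetric, so mode = mean.

MAP = 11.658, posterior mean = 11.658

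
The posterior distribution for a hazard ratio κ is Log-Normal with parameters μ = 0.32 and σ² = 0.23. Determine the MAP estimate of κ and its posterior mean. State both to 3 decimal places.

κ_MAP = 1.094, E[κ|data] = 1.545

Mode = exp(μ − σ²) = exp(0.09) = 1.094.
Mean = exp(μ + σ²/2) = exp(0.435) = 1.545.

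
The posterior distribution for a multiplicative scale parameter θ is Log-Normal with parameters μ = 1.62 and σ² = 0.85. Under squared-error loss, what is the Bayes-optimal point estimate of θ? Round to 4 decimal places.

7.7292

Mode = exp(μ − σ²) = exp(0.77) = 2.1598.
Mean = exp(μ + σ²/2) = exp(2.045) = 7.7292.
Squared-error loss ⇒ the optimal estimator is the posterior mean.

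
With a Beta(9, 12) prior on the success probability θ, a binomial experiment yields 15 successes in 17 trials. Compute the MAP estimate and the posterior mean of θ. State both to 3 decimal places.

θ_MAP = 0.639, E[θ|data] = 0.632

Posterior: Beta(9+15, 12+2) = Beta(24, 14).
Mode = (24−1)/(24+14−2) = 23/36 = 0.639.
Mean = 24/(24+14) = 24/38 = 0.632.
Left-skewed posterior ⇒ mean < mode.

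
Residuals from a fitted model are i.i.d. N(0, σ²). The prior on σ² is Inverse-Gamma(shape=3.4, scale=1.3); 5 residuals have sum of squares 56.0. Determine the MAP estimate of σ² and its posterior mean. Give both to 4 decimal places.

σ²_MAP = 4.2464, E[σ²|data] = 5.9796

Posterior: Inverse-Gamma(shape = 3.4+5/2 = 5.9, scale = 1.3+56.0/2 = 29.3).
Mode = β/(α+1) = 29.3/6.9 = 4.2464.
Mean = β/(α−1) = 29.3/4.9 = 5.9796.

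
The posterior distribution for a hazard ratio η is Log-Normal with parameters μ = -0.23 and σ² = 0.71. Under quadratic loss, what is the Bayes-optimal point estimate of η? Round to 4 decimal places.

Mode = exp(μ − σ²) = exp(-0.94) = 0.3906.
Mean = exp(μ + σ²/2) = exp(0.125) = 1.1331.
Quadratic loss ⇒ the optimal estimator is the posterior mean.

1.1331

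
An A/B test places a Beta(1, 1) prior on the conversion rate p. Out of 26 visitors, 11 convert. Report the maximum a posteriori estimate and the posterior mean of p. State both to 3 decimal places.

maximum a posteriori estimate = 0.423, posterior mean = 0.429

Posterior: Beta(1+11, 1+15) = Beta(12, 16).
Mode = (12−1)/(12+16−2) = 11/26 = 0.423.
With a flat prior the MAP equals the MLE, 11/26.
Mean = 12/(12+16) = 12/28 = 0.429.
Right-skewed posterior ⇒ mode < mean.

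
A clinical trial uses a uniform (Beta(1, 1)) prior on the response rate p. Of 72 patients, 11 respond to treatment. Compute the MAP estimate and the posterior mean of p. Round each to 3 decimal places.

Posterior: Beta(1+11, 1+61) = Beta(12, 62).
Mode = (12−1)/(12+62−2) = 11/72 = 0.153.
With a flat prior the MAP equals the MLE, 11/72.
Mean = 12/(12+62) = 12/74 = 0.162.

MAP: 0.153. Posterior mean: 0.162.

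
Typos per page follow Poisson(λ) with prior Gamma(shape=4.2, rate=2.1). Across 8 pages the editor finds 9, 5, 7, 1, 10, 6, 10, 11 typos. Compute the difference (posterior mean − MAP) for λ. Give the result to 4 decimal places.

Σ counts = 59. Posterior: Gamma(shape = 4.2+59 = 63.2, rate = 2.1+8 = 10.1).
Mode = (α−1)/β = 62.2/10.1 = 6.1584.
Mean = α/β = 63.2/10.1 = 6.2574.
Difference = 6.2574 − 6.1584 = 0.0990.

0.0990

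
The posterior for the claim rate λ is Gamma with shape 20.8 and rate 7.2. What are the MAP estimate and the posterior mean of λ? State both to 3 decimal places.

MAP: 2.750. Posterior mean: 2.889.

Mode = (α−1)/β = 19.8/7.2 = 2.750.
Mean = α/β = 20.8/7.2 = 2.889.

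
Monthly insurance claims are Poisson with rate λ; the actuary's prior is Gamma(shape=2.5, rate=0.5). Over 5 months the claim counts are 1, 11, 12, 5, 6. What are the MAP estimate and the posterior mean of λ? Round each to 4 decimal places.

Σ counts = 35. Posterior: Gamma(shape = 2.5+35 = 37.5, rate = 0.5+5 = 5.5).
Mode = (α−1)/β = 36.5/5.5 = 6.6364.
Mean = α/β = 37.5/5.5 = 6.8182.

MAP: 6.6364. Posterior mean: 6.8182.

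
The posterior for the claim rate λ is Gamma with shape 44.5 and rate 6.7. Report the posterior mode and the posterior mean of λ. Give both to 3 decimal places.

MAP: 6.493. Posterior mean: 6.642.

Mode = (α−1)/β = 43.5/6.7 = 6.493.
Mean = α/β = 44.5/6.7 = 6.642.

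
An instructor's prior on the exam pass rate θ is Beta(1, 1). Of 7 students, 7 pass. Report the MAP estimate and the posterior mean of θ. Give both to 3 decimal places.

MAP = 1.000; posterior mean = 0.889

Posterior: Beta(1+7, 1+0) = Beta(8, 1).
Since β = 1 ≤ 1 and α > 1, the Beta density is monotone increasing on [0,1]; the mode is at 1.
Mean = 8/(8+1) = 0.889.
The mean is pulled below the mode by the posterior's left skew.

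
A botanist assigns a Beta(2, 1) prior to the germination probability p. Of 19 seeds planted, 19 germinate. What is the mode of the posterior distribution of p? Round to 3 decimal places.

1.000

Posterior: Beta(2+19, 1+0) = Beta(21, 1).
Since β = 1 ≤ 1 and α > 1, the Beta density is monotone increasing on [0,1]; the mode is at 1.
Mean = 21/(21+1) = 0.955.
This is the posterior mode — the MAP estimate.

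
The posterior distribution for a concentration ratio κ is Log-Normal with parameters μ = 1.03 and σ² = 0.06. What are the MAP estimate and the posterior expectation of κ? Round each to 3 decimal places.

Mode = exp(μ − σ²) = exp(0.97) = 2.638.
Mean = exp(μ + σ²/2) = exp(1.060) = 2.886.
Mean > mode: the posterior has a right tail.

MAP = 2.638, posterior mean = 2.886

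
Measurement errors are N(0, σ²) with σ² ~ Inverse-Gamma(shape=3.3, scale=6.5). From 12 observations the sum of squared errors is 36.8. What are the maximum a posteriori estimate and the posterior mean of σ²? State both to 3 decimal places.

Posterior: Inverse-Gamma(shape = 3.3+12/2 = 9.3, scale = 6.5+36.8/2 = 24.9).
Mode = β/(α+1) = 24.9/10.3 = 2.417.
Mean = β/(α−1) = 24.9/8.3 = 3.000.

MAP: 2.417. Posterior mean: 3.000.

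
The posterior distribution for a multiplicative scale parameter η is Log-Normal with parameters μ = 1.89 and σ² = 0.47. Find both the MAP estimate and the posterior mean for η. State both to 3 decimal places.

Mode = exp(μ − σ²) = exp(1.42) = 4.137.
Mean = exp(μ + σ²/2) = exp(2.125) = 8.373.
Right-skewed posterior ⇒ mode < mean.

MAP = 4.137; posterior mean = 8.373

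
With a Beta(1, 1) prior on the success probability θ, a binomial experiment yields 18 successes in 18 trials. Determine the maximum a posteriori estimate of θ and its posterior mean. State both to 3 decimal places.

Posterior: Beta(1+18, 1+0) = Beta(19, 1).
Since β = 1 ≤ 1 and α > 1, the Beta density is monotone increasing on [0,1]; the mode is at 1.
Mean = 19/(19+1) = 0.950.
The posterior is left-skewed, so the mode exceeds the mean.

MAP: 1.000. Posterior mean: 0.950.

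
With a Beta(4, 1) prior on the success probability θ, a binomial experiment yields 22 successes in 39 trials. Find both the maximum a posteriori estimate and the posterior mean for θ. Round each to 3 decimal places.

Posterior: Beta(4+22, 1+17) = Beta(26, 18).
Mode = (26−1)/(26+18−2) = 25/42 = 0.595.
Mean = 26/(26+18) = 26/44 = 0.591.
The mean is pulled below the mode by the posterior's left skew.

MAP = 0.595, posterior mean = 0.591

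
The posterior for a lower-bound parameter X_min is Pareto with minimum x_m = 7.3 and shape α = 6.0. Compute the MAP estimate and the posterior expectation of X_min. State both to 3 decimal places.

The Pareto density is strictly decreasing on [x_m, ∞), so the mode is x_m = 7.300.
Mean = α·x_m/(α−1) = 6.0·7.3/5.0 = 8.760.
The posterior is right-skewed, so the mean exceeds the mode.

MAP = 7.300, posterior mean = 8.760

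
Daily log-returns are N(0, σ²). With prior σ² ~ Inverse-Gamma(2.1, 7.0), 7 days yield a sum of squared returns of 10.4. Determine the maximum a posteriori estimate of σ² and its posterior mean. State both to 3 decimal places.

maximum a posteriori estimate = 1.848, posterior mean = 2.652

Posterior: Inverse-Gamma(shape = 2.1+7/2 = 5.6, scale = 7.0+10.4/2 = 12.2).
Mode = β/(α+1) = 12.2/6.6 = 1.848.
Mean = β/(α−1) = 12.2/4.6 = 2.652.
Right-skewed posterior ⇒ mode < mean.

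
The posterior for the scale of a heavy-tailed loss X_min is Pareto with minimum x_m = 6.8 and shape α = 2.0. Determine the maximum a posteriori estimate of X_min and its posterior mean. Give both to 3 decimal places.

The Pareto density is strictly decreasing on [x_m, ∞), so the mode is x_m = 6.800.
Mean = α·x_m/(α−1) = 2.0·6.8/1.0 = 13.600.

MAP = 6.800, posterior mean = 13.600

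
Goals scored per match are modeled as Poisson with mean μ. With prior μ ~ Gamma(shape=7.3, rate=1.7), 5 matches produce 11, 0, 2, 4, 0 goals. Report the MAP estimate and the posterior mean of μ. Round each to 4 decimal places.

Σ counts = 17. Posterior: Gamma(shape = 7.3+17 = 24.3, rate = 1.7+5 = 6.7).
Mode = (α−1)/β = 23.3/6.7 = 3.4776.
Mean = α/β = 24.3/6.7 = 3.6269.
The posterior is right-skewed, so the mean exceeds the mode.

μ_MAP = 3.4776, E[μ|data] = 3.6269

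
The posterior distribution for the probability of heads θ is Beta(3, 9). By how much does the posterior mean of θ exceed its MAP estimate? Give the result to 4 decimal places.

Mode = (3−1)/(3+9−2) = 2/10 = 0.2000.
Mean = 3/(3+9) = 3/12 = 0.2500.
Difference = 0.2500 − 0.2000 = 0.0500.
The mean is pulled above the mode by the posterior's right skew.

0.0500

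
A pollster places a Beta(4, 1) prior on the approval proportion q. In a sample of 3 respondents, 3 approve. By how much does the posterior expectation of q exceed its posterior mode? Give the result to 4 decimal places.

Posterior: Beta(4+3, 1+0) = Beta(7, 1).
Since β = 1 ≤ 1 and α > 1, the Beta density is monotone increasing on [0,1]; the mode is at 1.
Mean = 7/(7+1) = 0.8750.
Difference = 0.8750 − 1.0000 = -0.1250.
The posterior is left-skewed, so the mode exceeds the mean.

-0.1250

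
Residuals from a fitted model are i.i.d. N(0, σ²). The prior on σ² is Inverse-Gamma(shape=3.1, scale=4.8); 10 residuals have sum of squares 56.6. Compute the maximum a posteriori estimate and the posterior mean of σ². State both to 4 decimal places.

Posterior: Inverse-Gamma(shape = 3.1+10/2 = 8.1, scale = 4.8+56.6/2 = 33.1).
Mode = β/(α+1) = 33.1/9.1 = 3.6374.
Mean = β/(α−1) = 33.1/7.1 = 4.6620.
Right-skewed posterior ⇒ mode < mean.

MAP: 3.6374. Posterior mean: 4.6620.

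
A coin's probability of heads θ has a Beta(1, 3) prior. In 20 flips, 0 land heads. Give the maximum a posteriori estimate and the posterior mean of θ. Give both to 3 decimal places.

MAP = 0.000, posterior mean = 0.042

Posterior: Beta(1+0, 3+20) = Beta(1, 23).
Since α = 1 ≤ 1 and β > 1, the Beta density is monotone decreasing on [0,1]; the mode is at 0.
Mean = 1/(1+23) = 0.042.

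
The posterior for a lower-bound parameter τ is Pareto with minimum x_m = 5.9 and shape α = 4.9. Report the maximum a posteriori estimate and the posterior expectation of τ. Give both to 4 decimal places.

The Pareto density is strictly decreasing on [x_m, ∞), so the mode is x_m = 5.9000.
Mean = α·x_m/(α−1) = 4.9·5.9/3.9 = 7.4128.
Mean > mode: the posterior has a right tail.

τ_MAP = 5.9000, E[τ|data] = 7.4128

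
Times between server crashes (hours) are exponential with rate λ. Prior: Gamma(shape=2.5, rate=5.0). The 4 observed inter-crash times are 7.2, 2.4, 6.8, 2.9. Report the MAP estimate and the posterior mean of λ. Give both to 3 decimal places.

Σ times = 19.3. Posterior: Gamma(shape = 2.5+4 = 6.5, rate = 5.0+19.3 = 24.3).
Mode = (α−1)/β = 5.5/24.3 = 0.226.
Mean = α/β = 6.5/24.3 = 0.267.

MAP: 0.226. Posterior mean: 0.267.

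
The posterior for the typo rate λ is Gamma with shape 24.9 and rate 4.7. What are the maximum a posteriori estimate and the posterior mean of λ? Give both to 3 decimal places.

Mode = (α−1)/β = 23.9/4.7 = 5.085.
Mean = α/β = 24.9/4.7 = 5.298.
The mean is pulled above the mode by the posterior's right skew.

MAP = 5.085, posterior mean = 5.298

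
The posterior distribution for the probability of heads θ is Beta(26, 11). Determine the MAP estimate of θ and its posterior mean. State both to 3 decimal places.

Mode = (26−1)/(26+11−2) = 25/35 = 0.714.
Mean = 26/(26+11) = 26/37 = 0.703.

MAP = 0.714; posterior mean = 0.703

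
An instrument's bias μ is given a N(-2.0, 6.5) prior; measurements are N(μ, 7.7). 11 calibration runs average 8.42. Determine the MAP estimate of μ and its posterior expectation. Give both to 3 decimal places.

Posterior for μ is Normal. Precision-weighted mean: (1/6.5·-2.0 + 11/7.7·8.42) / (1/6.5 + 11/7.7) = 7.407.
A Normal posterior is symmetric, so mode = mean.

MAP estimate = 7.407, posterior expectation = 7.407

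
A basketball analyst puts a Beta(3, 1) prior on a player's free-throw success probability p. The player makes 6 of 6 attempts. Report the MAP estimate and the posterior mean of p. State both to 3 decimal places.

MAP = 1.000, posterior mean = 0.900

Posterior: Beta(3+6, 1+0) = Beta(9, 1).
Since β = 1 ≤ 1 and α > 1, the Beta density is monotone increasing on [0,1]; the mode is at 1.
Mean = 9/(9+1) = 0.900.
Mode > mean: the posterior has a left tail.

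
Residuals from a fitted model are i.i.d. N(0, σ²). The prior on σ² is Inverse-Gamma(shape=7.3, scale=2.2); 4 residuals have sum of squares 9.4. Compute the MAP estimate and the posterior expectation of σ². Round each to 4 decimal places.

Posterior: Inverse-Gamma(shape = 7.3+4/2 = 9.3, scale = 2.2+9.4/2 = 6.9).
Mode = β/(α+1) = 6.9/10.3 = 0.6699.
Mean = β/(α−1) = 6.9/8.3 = 0.8313.
Right-skewed posterior ⇒ mode < mean.

σ²_MAP = 0.6699, E[σ²|data] = 0.8313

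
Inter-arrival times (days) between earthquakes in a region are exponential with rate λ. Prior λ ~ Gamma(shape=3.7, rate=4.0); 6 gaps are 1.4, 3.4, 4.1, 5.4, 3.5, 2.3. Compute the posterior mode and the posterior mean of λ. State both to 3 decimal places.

MAP = 0.361; posterior mean = 0.402

Σ times = 20.1. Posterior: Gamma(shape = 3.7+6 = 9.7, rate = 4.0+20.1 = 24.1).
Mode = (α−1)/β = 8.7/24.1 = 0.361.
Mean = α/β = 9.7/24.1 = 0.402.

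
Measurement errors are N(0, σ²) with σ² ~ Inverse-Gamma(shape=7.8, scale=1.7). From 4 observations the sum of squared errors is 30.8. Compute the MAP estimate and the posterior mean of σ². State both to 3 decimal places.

σ²_MAP = 1.583, E[σ²|data] = 1.943

Posterior: Inverse-Gamma(shape = 7.8+4/2 = 9.8, scale = 1.7+30.8/2 = 17.1).
Mode = β/(α+1) = 17.1/10.8 = 1.583.
Mean = β/(α−1) = 17.1/8.8 = 1.943.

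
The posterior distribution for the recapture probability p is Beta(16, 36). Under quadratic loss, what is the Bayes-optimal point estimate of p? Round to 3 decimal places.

0.308

Mode = (16−1)/(16+36−2) = 15/50 = 0.300.
Mean = 16/(16+36) = 16/52 = 0.308.
Quadratic loss ⇒ the optimal estimator is the posterior mean.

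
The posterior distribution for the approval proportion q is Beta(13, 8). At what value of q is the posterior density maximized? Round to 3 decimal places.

Mode = (13−1)/(13+8−2) = 12/19 = 0.632.
Mean = 13/(13+8) = 13/21 = 0.619.
This is the posterior mode — the MAP estimate.

0.632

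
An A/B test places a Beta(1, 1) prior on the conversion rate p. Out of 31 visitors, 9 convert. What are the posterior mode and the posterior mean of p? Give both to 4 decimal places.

Posterior: Beta(1+9, 1+22) = Beta(10, 23).
Mode = (10−1)/(10+23−2) = 9/31 = 0.2903.
Mean = 10/(10+23) = 10/33 = 0.3030.

p_MAP = 0.2903, E[p|data] = 0.3030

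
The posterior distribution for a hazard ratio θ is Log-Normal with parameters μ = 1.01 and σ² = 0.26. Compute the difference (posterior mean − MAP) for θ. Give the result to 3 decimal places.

Mode = exp(μ − σ²) = exp(0.75) = 2.117.
Mean = exp(μ + σ²/2) = exp(1.140) = 3.127.
Difference = 3.127 − 2.117 = 1.010.
Mean > mode: the posterior has a right tail.

1.010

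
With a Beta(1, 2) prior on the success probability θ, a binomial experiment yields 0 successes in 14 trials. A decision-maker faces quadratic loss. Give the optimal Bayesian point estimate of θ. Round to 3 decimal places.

Posterior: Beta(1+0, 2+14) = Beta(1, 16).
Since α = 1 ≤ 1 and β > 1, the Beta density is monotone decreasing on [0,1]; the mode is at 0.
Mean = 1/(1+16) = 0.059.
Quadratic loss ⇒ the optimal estimator is the posterior mean.

0.059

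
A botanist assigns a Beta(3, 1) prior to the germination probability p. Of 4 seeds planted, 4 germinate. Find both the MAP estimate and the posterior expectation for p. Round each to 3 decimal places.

MAP = 1.000; posterior mean = 0.875

Posterior: Beta(3+4, 1+0) = Beta(7, 1).
Since β = 1 ≤ 1 and α > 1, the Beta density is monotone increasing on [0,1]; the mode is at 1.
Mean = 7/(7+1) = 0.875.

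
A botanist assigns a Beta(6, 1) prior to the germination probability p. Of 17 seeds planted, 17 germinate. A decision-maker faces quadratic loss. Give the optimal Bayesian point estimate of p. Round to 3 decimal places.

0.958

Posterior: Beta(6+17, 1+0) = Beta(23, 1).
Since β = 1 ≤ 1 and α > 1, the Beta density is monotone increasing on [0,1]; the mode is at 1.
Mean = 23/(23+1) = 0.958.
Quadratic loss ⇒ the optimal estimator is the posterior mean.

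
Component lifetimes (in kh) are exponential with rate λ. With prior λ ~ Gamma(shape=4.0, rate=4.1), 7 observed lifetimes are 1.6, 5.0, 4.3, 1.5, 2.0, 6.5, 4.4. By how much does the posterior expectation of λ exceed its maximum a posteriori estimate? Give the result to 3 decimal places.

0.034

Σ times = 25.3. Posterior: Gamma(shape = 4.0+7 = 11.0, rate = 4.1+25.3 = 29.4).
Mode = (α−1)/β = 10.0/29.4 = 0.340.
Mean = α/β = 11.0/29.4 = 0.374.
Difference = 0.374 − 0.340 = 0.034.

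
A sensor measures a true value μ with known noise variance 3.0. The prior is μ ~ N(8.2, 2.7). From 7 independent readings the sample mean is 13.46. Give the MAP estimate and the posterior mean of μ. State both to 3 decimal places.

μ_MAP = 12.739, E[μ|data] = 12.739

Posterior for μ is Normal. Precision-weighted mean: (1/2.7·8.2 + 7/3.0·13.46) / (1/2.7 + 7/3.0) = 12.739.
A Normal posterior is symmetric, so mode = mean.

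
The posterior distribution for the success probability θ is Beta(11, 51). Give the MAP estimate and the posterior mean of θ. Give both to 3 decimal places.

Mode = (11−1)/(11+51−2) = 10/60 = 0.167.
Mean = 11/(11+51) = 11/62 = 0.177.

MAP = 0.167; posterior mean = 0.177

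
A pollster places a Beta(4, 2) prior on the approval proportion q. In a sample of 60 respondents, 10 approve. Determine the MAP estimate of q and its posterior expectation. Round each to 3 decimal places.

MAP: 0.203. Posterior mean: 0.212.

Posterior: Beta(4+10, 2+50) = Beta(14, 52).
Mode = (14−1)/(14+52−2) = 13/64 = 0.203.
Mean = 14/(14+52) = 14/66 = 0.212.
The posterior is right-skewed, so the mean exceeds the mode.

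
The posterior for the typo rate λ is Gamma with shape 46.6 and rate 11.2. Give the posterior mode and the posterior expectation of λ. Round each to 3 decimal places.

Mode = (α−1)/β = 45.6/11.2 = 4.071.
Mean = α/β = 46.6/11.2 = 4.161.

MAP: 4.071. Posterior mean: 4.161.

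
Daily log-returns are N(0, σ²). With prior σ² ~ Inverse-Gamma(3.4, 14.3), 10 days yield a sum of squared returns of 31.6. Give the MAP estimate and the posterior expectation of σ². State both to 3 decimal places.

Posterior: Inverse-Gamma(shape = 3.4+10/2 = 8.4, scale = 14.3+31.6/2 = 30.1).
Mode = β/(α+1) = 30.1/9.4 = 3.202.
Mean = β/(α−1) = 30.1/7.4 = 4.068.
Right-skewed posterior ⇒ mode < mean.

MAP: 3.202. Posterior mean: 4.068.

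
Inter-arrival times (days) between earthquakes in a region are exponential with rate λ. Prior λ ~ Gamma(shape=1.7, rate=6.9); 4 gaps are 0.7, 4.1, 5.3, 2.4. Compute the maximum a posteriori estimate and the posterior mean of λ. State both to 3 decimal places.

Σ times = 12.5. Posterior: Gamma(shape = 1.7+4 = 5.7, rate = 6.9+12.5 = 19.4).
Mode = (α−1)/β = 4.7/19.4 = 0.242.
Mean = α/β = 5.7/19.4 = 0.294.
The mean is pulled above the mode by the posterior's right skew.

MAP = 0.242; posterior mean = 0.294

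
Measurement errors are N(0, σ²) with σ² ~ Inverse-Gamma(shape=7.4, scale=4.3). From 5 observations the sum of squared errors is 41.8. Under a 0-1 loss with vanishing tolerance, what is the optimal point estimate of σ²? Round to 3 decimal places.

Posterior: Inverse-Gamma(shape = 7.4+5/2 = 9.9, scale = 4.3+41.8/2 = 25.2).
Mode = β/(α+1) = 25.2/10.9 = 2.312.
Mean = β/(α−1) = 25.2/8.9 = 2.831.
This is the posterior mode — the MAP estimate.

2.312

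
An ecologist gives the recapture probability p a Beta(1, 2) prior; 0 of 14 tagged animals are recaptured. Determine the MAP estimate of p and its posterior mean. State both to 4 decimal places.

MAP = 0.0000, posterior mean = 0.0588

Posterior: Beta(1+0, 2+14) = Beta(1, 16).
Since α = 1 ≤ 1 and β > 1, the Beta density is monotone decreasing on [0,1]; the mode is at 0.
Mean = 1/(1+16) = 0.0588.
The mean is pulled above the mode by the posterior's right skew.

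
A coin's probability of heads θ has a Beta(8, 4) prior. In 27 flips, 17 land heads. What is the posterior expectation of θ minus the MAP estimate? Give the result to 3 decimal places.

-0.008

Posterior: Beta(8+17, 4+10) = Beta(25, 14).
Mode = (25−1)/(25+14−2) = 24/37 = 0.649.
Mean = 25/(25+14) = 25/39 = 0.641.
Difference = 0.641 − 0.649 = -0.008.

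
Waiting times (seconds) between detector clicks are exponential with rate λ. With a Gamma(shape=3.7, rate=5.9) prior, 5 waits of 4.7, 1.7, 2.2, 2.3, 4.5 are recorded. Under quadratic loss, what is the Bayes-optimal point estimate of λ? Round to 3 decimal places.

Σ times = 15.4. Posterior: Gamma(shape = 3.7+5 = 8.7, rate = 5.9+15.4 = 21.3).
Mode = (α−1)/β = 7.7/21.3 = 0.362.
Mean = α/β = 8.7/21.3 = 0.408.
Quadratic loss ⇒ the optimal estimator is the posterior mean.

0.408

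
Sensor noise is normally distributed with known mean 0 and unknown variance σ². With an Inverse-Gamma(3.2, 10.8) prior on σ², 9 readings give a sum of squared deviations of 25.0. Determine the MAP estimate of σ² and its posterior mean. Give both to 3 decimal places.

Posterior: Inverse-Gamma(shape = 3.2+9/2 = 7.7, scale = 10.8+25.0/2 = 23.3).
Mode = β/(α+1) = 23.3/8.7 = 2.678.
Mean = β/(α−1) = 23.3/6.7 = 3.478.
Mean > mode: the posterior has a right tail.

MAP = 2.678, posterior mean = 3.478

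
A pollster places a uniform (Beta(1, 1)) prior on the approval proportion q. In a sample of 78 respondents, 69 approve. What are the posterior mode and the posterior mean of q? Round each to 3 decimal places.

MAP = 0.885, posterior mean = 0.875

Posterior: Beta(1+69, 1+9) = Beta(70, 10).
Mode = (70−1)/(70+10−2) = 69/78 = 0.885.
With a flat prior the MAP equals the MLE, 69/78.
Mean = 70/(70+10) = 70/80 = 0.875.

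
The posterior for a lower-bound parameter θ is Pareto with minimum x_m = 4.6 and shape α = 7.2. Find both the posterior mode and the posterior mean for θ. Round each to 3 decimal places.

θ_MAP = 4.600, E[θ|data] = 5.342

The Pareto density is strictly decreasing on [x_m, ∞), so the mode is x_m = 4.600.
Mean = α·x_m/(α−1) = 7.2·4.6/6.2 = 5.342.
Mean > mode: the posterior has a right tail.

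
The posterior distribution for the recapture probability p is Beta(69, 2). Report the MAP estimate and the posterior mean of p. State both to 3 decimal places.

Mode = (69−1)/(69+2−2) = 68/69 = 0.986.
Mean = 69/(69+2) = 69/71 = 0.972.
Left-skewed posterior ⇒ mean < mode.

MAP = 0.986; posterior mean = 0.972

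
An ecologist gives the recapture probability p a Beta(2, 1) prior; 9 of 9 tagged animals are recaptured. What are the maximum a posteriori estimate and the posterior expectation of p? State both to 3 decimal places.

Posterior: Beta(2+9, 1+0) = Beta(11, 1).
Since β = 1 ≤ 1 and α > 1, the Beta density is monotone increasing on [0,1]; the mode is at 1.
Mean = 11/(11+1) = 0.917.

MAP = 1.000, posterior mean = 0.917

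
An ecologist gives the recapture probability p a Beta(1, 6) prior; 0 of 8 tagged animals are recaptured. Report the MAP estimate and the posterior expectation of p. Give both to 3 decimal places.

Posterior: Beta(1+0, 6+8) = Beta(1, 14).
Since α = 1 ≤ 1 and β > 1, the Beta density is monotone decreasing on [0,1]; the mode is at 0.
Mean = 1/(1+14) = 0.067.
Mean > mode: the posterior has a right tail.

MAP = 0.000; posterior mean = 0.067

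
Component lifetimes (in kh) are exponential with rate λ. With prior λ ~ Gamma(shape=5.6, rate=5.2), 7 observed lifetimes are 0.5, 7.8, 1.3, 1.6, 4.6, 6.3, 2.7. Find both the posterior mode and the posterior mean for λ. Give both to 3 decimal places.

Σ times = 24.8. Posterior: Gamma(shape = 5.6+7 = 12.6, rate = 5.2+24.8 = 30.0).
Mode = (α−1)/β = 11.6/30.0 = 0.387.
Mean = α/β = 12.6/30.0 = 0.420.
The mean is pulled above the mode by the posterior's right skew.

λ_MAP = 0.387, E[λ|data] = 0.420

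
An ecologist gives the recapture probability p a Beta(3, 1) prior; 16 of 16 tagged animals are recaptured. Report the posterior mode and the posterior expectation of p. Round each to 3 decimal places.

posterior mode = 1.000, posterior expectation = 0.950

Posterior: Beta(3+16, 1+0) = Beta(19, 1).
Since β = 1 ≤ 1 and α > 1, the Beta density is monotone increasing on [0,1]; the mode is at 1.
Mean = 19/(19+1) = 0.950.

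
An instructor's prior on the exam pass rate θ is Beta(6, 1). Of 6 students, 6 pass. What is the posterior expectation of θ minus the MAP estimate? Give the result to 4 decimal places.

-0.0769

Posterior: Beta(6+6, 1+0) = Beta(12, 1).
Since β = 1 ≤ 1 and α > 1, the Beta density is monotone increasing on [0,1]; the mode is at 1.
Mean = 12/(12+1) = 0.9231.
Difference = 0.9231 − 1.0000 = -0.0769.
Left-skewed posterior ⇒ mean < mode.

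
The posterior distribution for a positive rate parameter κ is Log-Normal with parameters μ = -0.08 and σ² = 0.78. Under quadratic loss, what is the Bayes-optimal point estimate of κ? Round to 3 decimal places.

1.363

Mode = exp(μ − σ²) = exp(-0.86) = 0.423.
Mean = exp(μ + σ²/2) = exp(0.310) = 1.363.
Quadratic loss ⇒ the optimal estimator is the posterior mean.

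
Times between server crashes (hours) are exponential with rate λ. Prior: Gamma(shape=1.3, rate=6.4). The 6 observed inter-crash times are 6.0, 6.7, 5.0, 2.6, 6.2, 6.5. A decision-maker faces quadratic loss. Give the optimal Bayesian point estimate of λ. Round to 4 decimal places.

0.1853

Σ times = 33.0. Posterior: Gamma(shape = 1.3+6 = 7.3, rate = 6.4+33.0 = 39.4).
Mode = (α−1)/β = 6.3/39.4 = 0.1599.
Mean = α/β = 7.3/39.4 = 0.1853.
Quadratic loss ⇒ the optimal estimator is the posterior mean.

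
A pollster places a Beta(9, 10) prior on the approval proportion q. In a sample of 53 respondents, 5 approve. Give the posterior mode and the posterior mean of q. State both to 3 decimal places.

Posterior: Beta(9+5, 10+48) = Beta(14, 58).
Mode = (14−1)/(14+58−2) = 13/70 = 0.186.
Mean = 14/(14+58) = 14/72 = 0.194.
Mean > mode: the posterior has a right tail.

q_MAP = 0.186, E[q|data] = 0.194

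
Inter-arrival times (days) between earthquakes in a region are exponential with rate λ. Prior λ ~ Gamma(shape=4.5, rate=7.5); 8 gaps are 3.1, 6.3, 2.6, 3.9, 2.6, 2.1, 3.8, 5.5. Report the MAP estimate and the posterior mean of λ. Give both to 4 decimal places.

Σ times = 29.9. Posterior: Gamma(shape = 4.5+8 = 12.5, rate = 7.5+29.9 = 37.4).
Mode = (α−1)/β = 11.5/37.4 = 0.3075.
Mean = α/β = 12.5/37.4 = 0.3342.
Right-skewed posterior ⇒ mode < mean.

MAP estimate = 0.3075, posterior mean = 0.3342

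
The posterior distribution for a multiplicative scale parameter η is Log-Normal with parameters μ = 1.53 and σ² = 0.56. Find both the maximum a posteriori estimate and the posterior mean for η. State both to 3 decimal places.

MAP = 2.638; posterior mean = 6.110

Mode = exp(μ − σ²) = exp(0.97) = 2.638.
Mean = exp(μ + σ²/2) = exp(1.810) = 6.110.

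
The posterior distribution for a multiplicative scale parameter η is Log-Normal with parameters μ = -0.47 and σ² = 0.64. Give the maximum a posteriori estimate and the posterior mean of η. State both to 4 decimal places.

MAP = 0.3296; posterior mean = 0.8607

Mode = exp(μ − σ²) = exp(-1.11) = 0.3296.
Mean = exp(μ + σ²/2) = exp(-0.150) = 0.8607.
Mean > mode: the posterior has a right tail.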